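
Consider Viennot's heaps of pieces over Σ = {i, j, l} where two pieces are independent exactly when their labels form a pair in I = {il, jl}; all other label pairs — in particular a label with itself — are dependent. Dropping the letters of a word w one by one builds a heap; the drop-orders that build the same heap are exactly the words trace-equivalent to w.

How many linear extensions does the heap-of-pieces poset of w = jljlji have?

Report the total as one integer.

piece 0:j — minimal
piece 1:l — minimal
piece 2:j rests on {0:j}
piece 3:l rests on {1:l}
piece 4:j rests on {2:j}
piece 5:i rests on {4:j}
minimal pieces: {0:j, 1:l}
ways to finish when only these pieces remain (= sum over removing one remaining piece with nothing left below it):
  1 left: {3}→1  {5}→1
  2 left: {1,3}→1  {3,5}→2  {4,5}→1
  3 left: {1,3,5}→3  {2,4,5}→1  {3,4,5}→3
  4 left: {0,2,4,5}→1  {1,3,4,5}→6  {2,3,4,5}→4
  placing 0:j first → 10 extensions
  placing 1:l first → 5 extensions
total linear extensions = 15

15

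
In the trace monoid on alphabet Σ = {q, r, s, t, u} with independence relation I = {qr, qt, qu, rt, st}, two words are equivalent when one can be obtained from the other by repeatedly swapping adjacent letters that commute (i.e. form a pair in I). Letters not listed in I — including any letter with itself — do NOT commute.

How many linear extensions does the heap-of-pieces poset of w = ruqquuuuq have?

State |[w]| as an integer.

84

drop 0:r onto floor
drop 1:u onto {0:r}
drop 2:q onto floor
drop 3:q onto {2:q}
drop 4:u onto {1:u}
drop 5:u onto {4:u}
drop 6:u onto {5:u}
drop 7:u onto {6:u}
drop 8:q onto {3:q}
ground layer = {0:r, 2:q}
drop-orders for the pieces not yet dropped (sum over which currently-grounded one goes next):
  1 to go: {7} 1  {8} 1
  2 to go: {3,8} 1  {6,7} 1  {7,8} 2
  3 to go: {2,3,8} 1  {3,7,8} 3  {5,6,7} 1  {6,7,8} 3
  4 to go: {2,3,7,8} 4  {3,6,7,8} 6  {4,5,6,7} 1  {5,6,7,8} 4
  5 to go: {1,4,5,6,7} 1  {2,3,6,7,8} 10  {3,5,6,7,8} 10  {4,5,6,7,8} 5
  6 to go: {0,1,4,5,6,7} 1  {1,4,5,6,7,8} 6  {2,3,5,6,7,8} 20  {3,4,5,6,7,8} 15
  7 to go: {0,1,4,5,6,7,8} 7  {1,3,4,5,6,7,8} 21  {2,3,4,5,6,7,8} 35
  if 0:r drops first: 56 orders
  if 2:q drops first: 28 orders
heap linearizations: 84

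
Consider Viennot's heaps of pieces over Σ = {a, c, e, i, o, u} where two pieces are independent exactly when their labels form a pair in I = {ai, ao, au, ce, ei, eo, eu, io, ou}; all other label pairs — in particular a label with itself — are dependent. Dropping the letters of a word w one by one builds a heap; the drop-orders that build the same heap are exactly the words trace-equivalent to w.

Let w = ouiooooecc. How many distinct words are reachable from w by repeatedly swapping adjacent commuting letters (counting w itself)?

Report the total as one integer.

210

piece 0:o — minimal
piece 1:u — minimal
piece 2:i rests on {1:u}
piece 3:o rests on {0:o}
piece 4:o rests on {3:o}
piece 5:o rests on {4:o}
piece 6:o rests on {5:o}
piece 7:e — minimal
piece 8:c rests on {2:i, 6:o}
piece 9:c rests on {8:c}
minimal pieces: {0:o, 1:u, 7:e}
ways to finish when only these pieces remain (= sum over removing one remaining piece with nothing left below it):
  1 left: {7}→1  {9}→1
  2 left: {7,9}→2  {8,9}→1
  3 left: {2,8,9}→1  {6,8,9}→1  {7,8,9}→3
  4 left: {1,2,8,9}→1  {2,6,8,9}→2  {2,7,8,9}→4  {5,6,8,9}→1  {6,7,8,9}→4
  5 left: {1,2,6,8,9}→3  {1,2,7,8,9}→5  {2,5,6,8,9}→3  {2,6,7,8,9}→10  {4,5,6,8,9}→1  {5,6,7,8,9}→5
  6 left: {1,2,5,6,8,9}→6  {1,2,6,7,8,9}→18  {2,4,5,6,8,9}→4  {2,5,6,7,8,9}→18  {3,4,5,6,8,9}→1  {4,5,6,7,8,9}→6
  7 left: {0,3,4,5,6,8,9}→1  {1,2,4,5,6,8,9}→10  {1,2,5,6,7,8,9}→42  {2,3,4,5,6,8,9}→5  {2,4,5,6,7,8,9}→28  {3,4,5,6,7,8,9}→7
  8 left: {0,2,3,4,5,6,8,9}→6  {0,3,4,5,6,7,8,9}→8  {1,2,3,4,5,6,8,9}→15  {1,2,4,5,6,7,8,9}→80  {2,3,4,5,6,7,8,9}→40
  placing 0:o first → 135 extensions
  placing 1:u first → 54 extensions
  placing 7:e first → 21 extensions
total linear extensions = 210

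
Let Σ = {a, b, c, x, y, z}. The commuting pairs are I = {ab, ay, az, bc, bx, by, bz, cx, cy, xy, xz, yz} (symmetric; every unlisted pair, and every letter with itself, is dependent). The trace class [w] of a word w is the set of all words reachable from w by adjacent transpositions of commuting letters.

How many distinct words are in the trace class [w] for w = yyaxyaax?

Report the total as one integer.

56

0(y) covers ∅
1(y) covers 0:y
2(a) covers ∅
3(x) covers 2:a
4(y) covers 1:y
5(a) covers 3:x
6(a) covers 5:a
7(x) covers 6:a
floor of heap: 0:y, 2:a
completions by unplaced set U, small U first (add the entries for U minus each lowest piece of U):
  |U|=1: {4}:1  {7}:1
  |U|=2: {1,4}:1  {4,7}:2  {6,7}:1
  |U|=3: {0,1,4}:1  {1,4,7}:3  {4,6,7}:3  {5,6,7}:1
  |U|=4: {0,1,4,7}:4  {1,4,6,7}:6  {3,5,6,7}:1  {4,5,6,7}:4
  |U|=5: {0,1,4,6,7}:10  {1,4,5,6,7}:10  {2,3,5,6,7}:1  {3,4,5,6,7}:5
  |U|=6: {0,1,4,5,6,7}:20  {1,3,4,5,6,7}:15  {2,3,4,5,6,7}:6
  start at 0(y): 21
  start at 2(a): 35
sum over floor = 56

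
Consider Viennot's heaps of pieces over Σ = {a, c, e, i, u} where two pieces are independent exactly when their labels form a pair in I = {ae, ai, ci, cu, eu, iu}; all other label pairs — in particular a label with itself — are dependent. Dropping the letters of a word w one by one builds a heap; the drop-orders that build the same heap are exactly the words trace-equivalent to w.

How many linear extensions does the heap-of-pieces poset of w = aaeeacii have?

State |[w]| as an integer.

65

#0=a has no predecessor
#1=a depends on [0:a]
#2=e has no predecessor
#3=e depends on [2:e]
#4=a depends on [1:a]
#5=c depends on [3:e, 4:a]
#6=i depends on [3:e]
#7=i depends on [6:i]
sources: [0:a, 2:e]
N(rest) = Σ N(rest − s) over sources s of rest; N(one piece) = 1:
  size 1 → [5]=1  [7]=1
  size 2 → [4,5]=1  [5,7]=2  [6,7]=1
  size 3 → [1,4,5]=1  [4,5,7]=3  [5,6,7]=3
  size 4 → [0,1,4,5]=1  [1,4,5,7]=4  [3,5,6,7]=3  [4,5,6,7]=6
  size 5 → [0,1,4,5,7]=5  [1,4,5,6,7]=10  [2,3,5,6,7]=3  [3,4,5,6,7]=9
  size 6 → [0,1,4,5,6,7]=15  [1,3,4,5,6,7]=19  [2,3,4,5,6,7]=12
  first=0(a) contributes 31
  first=2(e) contributes 34
|[w]| = 65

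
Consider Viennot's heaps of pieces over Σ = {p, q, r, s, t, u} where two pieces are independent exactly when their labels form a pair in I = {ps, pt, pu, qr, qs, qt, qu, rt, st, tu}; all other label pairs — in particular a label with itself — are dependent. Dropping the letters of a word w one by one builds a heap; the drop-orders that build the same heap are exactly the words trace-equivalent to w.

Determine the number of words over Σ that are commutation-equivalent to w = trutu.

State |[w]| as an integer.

#0=t has no predecessor
#1=r has no predecessor
#2=u depends on [1:r]
#3=t depends on [0:t]
#4=u depends on [2:u]
sources: [0:t, 1:r]
N(rest) = Σ N(rest − s) over sources s of rest; N(one piece) = 1:
  size 1 → [3]=1  [4]=1
  size 2 → [0,3]=1  [2,4]=1  [3,4]=2
  size 3 → [0,3,4]=3  [1,2,4]=1  [2,3,4]=3
  first=0(t) contributes 4
  first=1(r) contributes 6
|[w]| = 10

10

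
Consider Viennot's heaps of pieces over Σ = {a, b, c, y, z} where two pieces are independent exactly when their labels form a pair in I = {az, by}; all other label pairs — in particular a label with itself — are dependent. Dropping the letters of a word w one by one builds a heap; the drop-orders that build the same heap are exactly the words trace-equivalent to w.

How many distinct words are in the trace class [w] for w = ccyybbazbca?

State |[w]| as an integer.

12

#0=c has no predecessor
#1=c depends on [0:c]
#2=y depends on [1:c]
#3=y depends on [2:y]
#4=b depends on [1:c]
#5=b depends on [4:b]
#6=a depends on [3:y, 5:b]
#7=z depends on [3:y, 5:b]
#8=b depends on [6:a, 7:z]
#9=c depends on [8:b]
#10=a depends on [9:c]
sources: [0:c]
N(rest) = Σ N(rest − s) over sources s of rest; N(one piece) = 1:
  size 1 → [10]=1
  size 2 → [9,10]=1
  size 3 → [8,9,10]=1
  size 4 → [6,8,9,10]=1  [7,8,9,10]=1
  size 5 → [6,7,8,9,10]=2
  size 6 → [3,6,7,8,9,10]=2  [5,6,7,8,9,10]=2
  size 7 → [2,3,6,7,8,9,10]=2  [3,5,6,7,8,9,10]=4  [4,5,6,7,8,9,10]=2
  size 8 → [2,3,5,6,7,8,9,10]=6  [3,4,5,6,7,8,9,10]=6
  size 9 → [2,3,4,5,6,7,8,9,10]=12
  first=0(c) contributes 12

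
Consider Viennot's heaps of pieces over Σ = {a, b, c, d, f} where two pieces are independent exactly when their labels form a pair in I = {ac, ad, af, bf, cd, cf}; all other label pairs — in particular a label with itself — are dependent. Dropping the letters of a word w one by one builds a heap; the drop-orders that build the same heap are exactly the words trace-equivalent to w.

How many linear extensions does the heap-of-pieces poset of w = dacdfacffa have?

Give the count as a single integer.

2520

piece 0:d — minimal
piece 1:a — minimal
piece 2:c — minimal
piece 3:d rests on {0:d}
piece 4:f rests on {3:d}
piece 5:a rests on {1:a}
piece 6:c rests on {2:c}
piece 7:f rests on {4:f}
piece 8:f rests on {7:f}
piece 9:a rests on {5:a}
minimal pieces: {0:d, 1:a, 2:c}
ways to finish when only these pieces remain (= sum over removing one remaining piece with nothing left below it):
  1 left: {6}→1  {8}→1  {9}→1
  2 left: {2,6}→1  {5,9}→1  {6,8}→2  {6,9}→2  {7,8}→1  {8,9}→2
  3 left: {1,5,9}→1  {2,6,8}→3  {2,6,9}→3  {4,7,8}→1  {5,6,9}→3  {5,8,9}→3  {6,7,8}→3  {6,8,9}→6  {7,8,9}→3
  4 left: {1,5,6,9}→4  {1,5,8,9}→4  {2,5,6,9}→6  {2,6,7,8}→6  {2,6,8,9}→12  {3,4,7,8}→1  {4,6,7,8}→4  {4,7,8,9}→4  {5,6,8,9}→12  {5,7,8,9}→6  {6,7,8,9}→12
  5 left: {0,3,4,7,8}→1  {1,2,5,6,9}→10  {1,5,6,8,9}→20  {1,5,7,8,9}→10  {2,4,6,7,8}→10  {2,5,6,8,9}→30  {2,6,7,8,9}→30  {3,4,6,7,8}→5  {3,4,7,8,9}→5  {4,5,7,8,9}→10  {4,6,7,8,9}→20  {5,6,7,8,9}→30
  6 left: {0,3,4,6,7,8}→6  {0,3,4,7,8,9}→6  {1,2,5,6,8,9}→60  {1,4,5,7,8,9}→20  {1,5,6,7,8,9}→60  {2,3,4,6,7,8}→15  {2,4,6,7,8,9}→60  {2,5,6,7,8,9}→90  {3,4,5,7,8,9}→15  {3,4,6,7,8,9}→30  {4,5,6,7,8,9}→60
  7 left: {0,2,3,4,6,7,8}→21  {0,3,4,5,7,8,9}→21  {0,3,4,6,7,8,9}→42  {1,2,5,6,7,8,9}→210  {1,3,4,5,7,8,9}→35  {1,4,5,6,7,8,9}→140  {2,3,4,6,7,8,9}→105  {2,4,5,6,7,8,9}→210  {3,4,5,6,7,8,9}→105
  8 left: {0,1,3,4,5,7,8,9}→56  {0,2,3,4,6,7,8,9}→168  {0,3,4,5,6,7,8,9}→168  {1,2,4,5,6,7,8,9}→560  {1,3,4,5,6,7,8,9}→280  {2,3,4,5,6,7,8,9}→420
  placing 0:d first → 1260 extensions
  placing 1:a first → 756 extensions
  placing 2:c first → 504 extensions
total linear extensions = 2520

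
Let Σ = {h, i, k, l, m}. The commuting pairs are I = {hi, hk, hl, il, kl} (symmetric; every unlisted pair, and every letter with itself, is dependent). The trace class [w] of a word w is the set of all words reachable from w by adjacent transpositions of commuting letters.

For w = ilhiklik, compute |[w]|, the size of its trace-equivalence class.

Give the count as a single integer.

#0=i has no predecessor
#1=l has no predecessor
#2=h has no predecessor
#3=i depends on [0:i]
#4=k depends on [3:i]
#5=l depends on [1:l]
#6=i depends on [4:k]
#7=k depends on [6:i]
sources: [0:i, 1:l, 2:h]
N(rest) = Σ N(rest − s) over sources s of rest; N(one piece) = 1:
  size 1 → [2]=1  [5]=1  [7]=1
  size 2 → [1,5]=1  [2,5]=2  [2,7]=2  [5,7]=2  [6,7]=1
  size 3 → [1,2,5]=3  [1,5,7]=3  [2,5,7]=6  [2,6,7]=3  [4,6,7]=1  [5,6,7]=3
  size 4 → [1,2,5,7]=12  [1,5,6,7]=6  [2,4,6,7]=4  [2,5,6,7]=12  [3,4,6,7]=1  [4,5,6,7]=4
  size 5 → [0,3,4,6,7]=1  [1,2,5,6,7]=30  [1,4,5,6,7]=10  [2,3,4,6,7]=5  [2,4,5,6,7]=20  [3,4,5,6,7]=5
  size 6 → [0,2,3,4,6,7]=6  [0,3,4,5,6,7]=6  [1,2,4,5,6,7]=60  [1,3,4,5,6,7]=15  [2,3,4,5,6,7]=30
  first=0(i) contributes 105
  first=1(l) contributes 42
  first=2(h) contributes 21
|[w]| = 168

168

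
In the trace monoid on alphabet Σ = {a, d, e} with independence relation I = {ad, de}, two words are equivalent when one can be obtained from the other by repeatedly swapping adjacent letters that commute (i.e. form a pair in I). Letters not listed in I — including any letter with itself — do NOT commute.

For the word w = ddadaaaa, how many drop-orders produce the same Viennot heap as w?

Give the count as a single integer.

56

#0=d has no predecessor
#1=d depends on [0:d]
#2=a has no predecessor
#3=d depends on [1:d]
#4=a depends on [2:a]
#5=a depends on [4:a]
#6=a depends on [5:a]
#7=a depends on [6:a]
sources: [0:d, 2:a]
N(rest) = Σ N(rest − s) over sources s of rest; N(one piece) = 1:
  size 1 → [3]=1  [7]=1
  size 2 → [1,3]=1  [3,7]=2  [6,7]=1
  size 3 → [0,1,3]=1  [1,3,7]=3  [3,6,7]=3  [5,6,7]=1
  size 4 → [0,1,3,7]=4  [1,3,6,7]=6  [3,5,6,7]=4  [4,5,6,7]=1
  size 5 → [0,1,3,6,7]=10  [1,3,5,6,7]=10  [2,4,5,6,7]=1  [3,4,5,6,7]=5
  size 6 → [0,1,3,5,6,7]=20  [1,3,4,5,6,7]=15  [2,3,4,5,6,7]=6
  first=0(d) contributes 21
  first=2(a) contributes 35
|[w]| = 56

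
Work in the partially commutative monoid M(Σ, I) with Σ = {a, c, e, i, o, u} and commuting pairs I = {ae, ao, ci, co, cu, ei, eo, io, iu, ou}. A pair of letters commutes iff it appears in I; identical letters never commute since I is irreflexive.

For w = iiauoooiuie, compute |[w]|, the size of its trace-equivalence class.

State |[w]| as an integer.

1650

#0=i has no predecessor
#1=i depends on [0:i]
#2=a depends on [1:i]
#3=u depends on [2:a]
#4=o has no predecessor
#5=o depends on [4:o]
#6=o depends on [5:o]
#7=i depends on [2:a]
#8=u depends on [3:u]
#9=i depends on [7:i]
#10=e depends on [8:u]
sources: [0:i, 4:o]
N(rest) = Σ N(rest − s) over sources s of rest; N(one piece) = 1:
  size 1 → [6]=1  [9]=1  [10]=1
  size 2 → [5,6]=1  [6,9]=2  [6,10]=2  [7,9]=1  [8,10]=1  [9,10]=2
  size 3 → [3,8,10]=1  [4,5,6]=1  [5,6,9]=3  [5,6,10]=3  [6,7,9]=3  [6,8,10]=3  [6,9,10]=6  [7,9,10]=3  [8,9,10]=3
  size 4 → [3,6,8,10]=4  [3,8,9,10]=4  [4,5,6,9]=4  [4,5,6,10]=4  [5,6,7,9]=6  [5,6,8,10]=6  [5,6,9,10]=12  [6,7,9,10]=12  [6,8,9,10]=12  [7,8,9,10]=6
  size 5 → [3,5,6,8,10]=10  [3,6,8,9,10]=20  [3,7,8,9,10]=10  [4,5,6,7,9]=10  [4,5,6,8,10]=10  [4,5,6,9,10]=20  [5,6,7,9,10]=30  [5,6,8,9,10]=30  [6,7,8,9,10]=30
  size 6 → [2,3,7,8,9,10]=10  [3,4,5,6,8,10]=20  [3,5,6,8,9,10]=60  [3,6,7,8,9,10]=60  [4,5,6,7,9,10]=60  [4,5,6,8,9,10]=60  [5,6,7,8,9,10]=90
  size 7 → [1,2,3,7,8,9,10]=10  [2,3,6,7,8,9,10]=70  [3,4,5,6,8,9,10]=140  [3,5,6,7,8,9,10]=210  [4,5,6,7,8,9,10]=210
  size 8 → [0,1,2,3,7,8,9,10]=10  [1,2,3,6,7,8,9,10]=80  [2,3,5,6,7,8,9,10]=280  [3,4,5,6,7,8,9,10]=560
  size 9 → [0,1,2,3,6,7,8,9,10]=90  [1,2,3,5,6,7,8,9,10]=360  [2,3,4,5,6,7,8,9,10]=840
  first=0(i) contributes 1200
  first=4(o) contributes 450
|[w]| = 1650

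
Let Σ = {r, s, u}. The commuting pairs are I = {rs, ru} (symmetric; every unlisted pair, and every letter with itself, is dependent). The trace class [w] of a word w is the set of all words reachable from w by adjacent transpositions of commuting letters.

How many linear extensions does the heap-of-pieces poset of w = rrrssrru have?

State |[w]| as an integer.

0(r) covers ∅
1(r) covers 0:r
2(r) covers 1:r
3(s) covers ∅
4(s) covers 3:s
5(r) covers 2:r
6(r) covers 5:r
7(u) covers 4:s
floor of heap: 0:r, 3:s
completions by unplaced set U, small U first (add the entries for U minus each lowest piece of U):
  |U|=1: {6}:1  {7}:1
  |U|=2: {4,7}:1  {5,6}:1  {6,7}:2
  |U|=3: {2,5,6}:1  {3,4,7}:1  {4,6,7}:3  {5,6,7}:3
  |U|=4: {1,2,5,6}:1  {2,5,6,7}:4  {3,4,6,7}:4  {4,5,6,7}:6
  |U|=5: {0,1,2,5,6}:1  {1,2,5,6,7}:5  {2,4,5,6,7}:10  {3,4,5,6,7}:10
  |U|=6: {0,1,2,5,6,7}:6  {1,2,4,5,6,7}:15  {2,3,4,5,6,7}:20
  start at 0(r): 35
  start at 3(s): 21
sum over floor = 56

56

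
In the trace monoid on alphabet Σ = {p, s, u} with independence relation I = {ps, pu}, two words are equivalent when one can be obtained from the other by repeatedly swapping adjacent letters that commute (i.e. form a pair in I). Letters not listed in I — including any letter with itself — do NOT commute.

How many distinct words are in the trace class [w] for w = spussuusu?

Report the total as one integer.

9

0(s) covers ∅
1(p) covers ∅
2(u) covers 0:s
3(s) covers 2:u
4(s) covers 3:s
5(u) covers 4:s
6(u) covers 5:u
7(s) covers 6:u
8(u) covers 7:s
floor of heap: 0:s, 1:p
completions by unplaced set U, small U first (add the entries for U minus each lowest piece of U):
  |U|=1: {1}:1  {8}:1
  |U|=2: {1,8}:2  {7,8}:1
  |U|=3: {1,7,8}:3  {6,7,8}:1
  |U|=4: {1,6,7,8}:4  {5,6,7,8}:1
  |U|=5: {1,5,6,7,8}:5  {4,5,6,7,8}:1
  |U|=6: {1,4,5,6,7,8}:6  {3,4,5,6,7,8}:1
  |U|=7: {1,3,4,5,6,7,8}:7  {2,3,4,5,6,7,8}:1
  start at 0(s): 8
  start at 1(p): 1
sum over floor = 9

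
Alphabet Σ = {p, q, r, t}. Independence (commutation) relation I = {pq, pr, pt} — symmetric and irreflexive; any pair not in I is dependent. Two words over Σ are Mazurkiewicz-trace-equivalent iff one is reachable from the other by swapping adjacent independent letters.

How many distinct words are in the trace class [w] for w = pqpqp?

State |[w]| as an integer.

10

drop 0:p onto floor
drop 1:q onto floor
drop 2:p onto {0:p}
drop 3:q onto {1:q}
drop 4:p onto {2:p}
ground layer = {0:p, 1:q}
drop-orders for the pieces not yet dropped (sum over which currently-grounded one goes next):
  1 to go: {3} 1  {4} 1
  2 to go: {1,3} 1  {2,4} 1  {3,4} 2
  3 to go: {0,2,4} 1  {1,3,4} 3  {2,3,4} 3
  if 0:p drops first: 6 orders
  if 1:q drops first: 4 orders
heap linearizations: 10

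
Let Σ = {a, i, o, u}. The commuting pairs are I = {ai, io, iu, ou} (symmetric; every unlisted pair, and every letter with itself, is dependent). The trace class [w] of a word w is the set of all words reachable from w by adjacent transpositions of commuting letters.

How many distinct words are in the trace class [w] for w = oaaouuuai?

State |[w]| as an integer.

36

0(o) covers ∅
1(a) covers 0:o
2(a) covers 1:a
3(o) covers 2:a
4(u) covers 2:a
5(u) covers 4:u
6(u) covers 5:u
7(a) covers 3:o, 6:u
8(i) covers ∅
floor of heap: 0:o, 8:i
completions by unplaced set U, small U first (add the entries for U minus each lowest piece of U):
  |U|=1: {7}:1  {8}:1
  |U|=2: {3,7}:1  {6,7}:1  {7,8}:2
  |U|=3: {3,6,7}:2  {3,7,8}:3  {5,6,7}:1  {6,7,8}:3
  |U|=4: {3,5,6,7}:3  {3,6,7,8}:8  {4,5,6,7}:1  {5,6,7,8}:4
  |U|=5: {3,4,5,6,7}:4  {3,5,6,7,8}:15  {4,5,6,7,8}:5
  |U|=6: {2,3,4,5,6,7}:4  {3,4,5,6,7,8}:24
  |U|=7: {1,2,3,4,5,6,7}:4  {2,3,4,5,6,7,8}:28
  start at 0(o): 32
  start at 8(i): 4
sum over floor = 36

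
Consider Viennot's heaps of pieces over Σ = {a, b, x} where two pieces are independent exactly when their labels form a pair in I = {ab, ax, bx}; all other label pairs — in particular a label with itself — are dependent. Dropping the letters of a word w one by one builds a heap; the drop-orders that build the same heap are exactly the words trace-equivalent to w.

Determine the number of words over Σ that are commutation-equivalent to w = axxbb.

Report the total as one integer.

0(a) covers ∅
1(x) covers ∅
2(x) covers 1:x
3(b) covers ∅
4(b) covers 3:b
floor of heap: 0:a, 1:x, 3:b
completions by unplaced set U, small U first (add the entries for U minus each lowest piece of U):
  |U|=1: {0}:1  {2}:1  {4}:1
  |U|=2: {0,2}:2  {0,4}:2  {1,2}:1  {2,4}:2  {3,4}:1
  |U|=3: {0,1,2}:3  {0,2,4}:6  {0,3,4}:3  {1,2,4}:3  {2,3,4}:3
  start at 0(a): 6
  start at 1(x): 12
  start at 3(b): 12
sum over floor = 30

30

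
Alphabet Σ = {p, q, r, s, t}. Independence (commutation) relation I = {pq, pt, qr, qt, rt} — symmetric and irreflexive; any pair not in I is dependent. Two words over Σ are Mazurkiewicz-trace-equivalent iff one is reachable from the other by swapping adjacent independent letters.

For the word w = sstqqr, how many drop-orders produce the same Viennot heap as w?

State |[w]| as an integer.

12

0(s) covers ∅
1(s) covers 0:s
2(t) covers 1:s
3(q) covers 1:s
4(q) covers 3:q
5(r) covers 1:s
floor of heap: 0:s
completions by unplaced set U, small U first (add the entries for U minus each lowest piece of U):
  |U|=1: {2}:1  {4}:1  {5}:1
  |U|=2: {2,4}:2  {2,5}:2  {3,4}:1  {4,5}:2
  |U|=3: {2,3,4}:3  {2,4,5}:6  {3,4,5}:3
  |U|=4: {2,3,4,5}:12
  start at 0(s): 12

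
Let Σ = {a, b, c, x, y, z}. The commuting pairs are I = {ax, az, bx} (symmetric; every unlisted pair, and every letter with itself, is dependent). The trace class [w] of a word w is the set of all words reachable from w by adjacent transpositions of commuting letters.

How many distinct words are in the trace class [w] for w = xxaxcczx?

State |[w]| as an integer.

4

#0=x has no predecessor
#1=x depends on [0:x]
#2=a has no predecessor
#3=x depends on [1:x]
#4=c depends on [2:a, 3:x]
#5=c depends on [4:c]
#6=z depends on [5:c]
#7=x depends on [6:z]
sources: [0:x, 2:a]
N(rest) = Σ N(rest − s) over sources s of rest; N(one piece) = 1:
  size 1 → [7]=1
  size 2 → [6,7]=1
  size 3 → [5,6,7]=1
  size 4 → [4,5,6,7]=1
  size 5 → [2,4,5,6,7]=1  [3,4,5,6,7]=1
  size 6 → [1,3,4,5,6,7]=1  [2,3,4,5,6,7]=2
  first=0(x) contributes 3
  first=2(a) contributes 1
|[w]| = 4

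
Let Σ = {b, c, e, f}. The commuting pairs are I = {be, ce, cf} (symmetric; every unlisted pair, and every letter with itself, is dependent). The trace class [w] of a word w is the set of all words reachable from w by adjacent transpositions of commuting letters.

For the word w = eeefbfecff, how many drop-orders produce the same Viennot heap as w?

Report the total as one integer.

5

0(e) covers ∅
1(e) covers 0:e
2(e) covers 1:e
3(f) covers 2:e
4(b) covers 3:f
5(f) covers 4:b
6(e) covers 5:f
7(c) covers 4:b
8(f) covers 6:e
9(f) covers 8:f
floor of heap: 0:e
completions by unplaced set U, small U first (add the entries for U minus each lowest piece of U):
  |U|=1: {7}:1  {9}:1
  |U|=2: {7,9}:2  {8,9}:1
  |U|=3: {6,8,9}:1  {7,8,9}:3
  |U|=4: {5,6,8,9}:1  {6,7,8,9}:4
  |U|=5: {5,6,7,8,9}:5
  |U|=6: {4,5,6,7,8,9}:5
  |U|=7: {3,4,5,6,7,8,9}:5
  |U|=8: {2,3,4,5,6,7,8,9}:5
  start at 0(e): 5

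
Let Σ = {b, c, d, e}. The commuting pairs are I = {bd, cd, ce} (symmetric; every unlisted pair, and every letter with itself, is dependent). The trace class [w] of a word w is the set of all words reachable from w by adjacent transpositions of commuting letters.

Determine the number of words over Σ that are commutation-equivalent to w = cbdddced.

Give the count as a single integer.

piece 0:c — minimal
piece 1:b rests on {0:c}
piece 2:d — minimal
piece 3:d rests on {2:d}
piece 4:d rests on {3:d}
piece 5:c rests on {1:b}
piece 6:e rests on {1:b, 4:d}
piece 7:d rests on {6:e}
minimal pieces: {0:c, 2:d}
ways to finish when only these pieces remain (= sum over removing one remaining piece with nothing left below it):
  1 left: {5}→1  {7}→1
  2 left: {5,7}→2  {6,7}→1
  3 left: {4,6,7}→1  {5,6,7}→3
  4 left: {1,5,6,7}→3  {3,4,6,7}→1  {4,5,6,7}→4
  5 left: {0,1,5,6,7}→3  {1,4,5,6,7}→7  {2,3,4,6,7}→1  {3,4,5,6,7}→5
  6 left: {0,1,4,5,6,7}→10  {1,3,4,5,6,7}→12  {2,3,4,5,6,7}→6
  placing 0:c first → 18 extensions
  placing 2:d first → 22 extensions
total linear extensions = 40

40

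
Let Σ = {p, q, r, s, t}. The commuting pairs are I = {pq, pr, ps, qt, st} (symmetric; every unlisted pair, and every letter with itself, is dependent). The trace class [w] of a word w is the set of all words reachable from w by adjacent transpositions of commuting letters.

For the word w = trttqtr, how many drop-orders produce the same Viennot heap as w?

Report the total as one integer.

4

drop 0:t onto floor
drop 1:r onto {0:t}
drop 2:t onto {1:r}
drop 3:t onto {2:t}
drop 4:q onto {1:r}
drop 5:t onto {3:t}
drop 6:r onto {4:q, 5:t}
ground layer = {0:t}
drop-orders for the pieces not yet dropped (sum over which currently-grounded one goes next):
  1 to go: {6} 1
  2 to go: {4,6} 1  {5,6} 1
  3 to go: {3,5,6} 1  {4,5,6} 2
  4 to go: {2,3,5,6} 1  {3,4,5,6} 3
  5 to go: {2,3,4,5,6} 4
  if 0:t drops first: 4 orders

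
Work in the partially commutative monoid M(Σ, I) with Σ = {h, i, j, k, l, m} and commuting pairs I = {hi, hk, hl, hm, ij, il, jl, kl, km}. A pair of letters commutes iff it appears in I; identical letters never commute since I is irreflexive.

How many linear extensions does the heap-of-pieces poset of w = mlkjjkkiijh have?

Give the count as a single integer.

#0=m has no predecessor
#1=l depends on [0:m]
#2=k has no predecessor
#3=j depends on [0:m, 2:k]
#4=j depends on [3:j]
#5=k depends on [4:j]
#6=k depends on [5:k]
#7=i depends on [6:k]
#8=i depends on [7:i]
#9=j depends on [6:k]
#10=h depends on [9:j]
sources: [0:m, 2:k]
N(rest) = Σ N(rest − s) over sources s of rest; N(one piece) = 1:
  size 1 → [1]=1  [8]=1  [10]=1
  size 2 → [1,8]=2  [1,10]=2  [7,8]=1  [8,10]=2  [9,10]=1
  size 3 → [1,7,8]=3  [1,8,10]=6  [1,9,10]=3  [7,8,10]=3  [8,9,10]=3
  size 4 → [1,7,8,10]=12  [1,8,9,10]=12  [7,8,9,10]=6
  size 5 → [1,7,8,9,10]=30  [6,7,8,9,10]=6
  size 6 → [1,6,7,8,9,10]=36  [5,6,7,8,9,10]=6
  size 7 → [1,5,6,7,8,9,10]=42  [4,5,6,7,8,9,10]=6
  size 8 → [1,4,5,6,7,8,9,10]=48  [3,4,5,6,7,8,9,10]=6
  size 9 → [1,3,4,5,6,7,8,9,10]=54  [2,3,4,5,6,7,8,9,10]=6
  first=0(m) contributes 60
  first=2(k) contributes 54
|[w]| = 114

114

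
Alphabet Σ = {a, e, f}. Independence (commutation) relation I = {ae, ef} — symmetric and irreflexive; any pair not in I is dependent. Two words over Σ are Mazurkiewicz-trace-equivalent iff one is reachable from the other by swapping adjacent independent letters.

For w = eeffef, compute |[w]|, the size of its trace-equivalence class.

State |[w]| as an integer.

piece 0:e — minimal
piece 1:e rests on {0:e}
piece 2:f — minimal
piece 3:f rests on {2:f}
piece 4:e rests on {1:e}
piece 5:f rests on {3:f}
minimal pieces: {0:e, 2:f}
ways to finish when only these pieces remain (= sum over removing one remaining piece with nothing left below it):
  1 left: {4}→1  {5}→1
  2 left: {1,4}→1  {3,5}→1  {4,5}→2
  3 left: {0,1,4}→1  {1,4,5}→3  {2,3,5}→1  {3,4,5}→3
  4 left: {0,1,4,5}→4  {1,3,4,5}→6  {2,3,4,5}→4
  placing 0:e first → 10 extensions
  placing 2:f first → 10 extensions
total linear extensions = 20

20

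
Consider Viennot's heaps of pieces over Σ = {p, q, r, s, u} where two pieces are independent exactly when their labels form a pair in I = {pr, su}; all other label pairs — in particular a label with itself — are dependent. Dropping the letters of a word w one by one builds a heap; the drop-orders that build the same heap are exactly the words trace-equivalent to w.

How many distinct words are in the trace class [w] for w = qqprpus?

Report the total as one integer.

0(q) covers ∅
1(q) covers 0:q
2(p) covers 1:q
3(r) covers 1:q
4(p) covers 2:p
5(u) covers 3:r, 4:p
6(s) covers 3:r, 4:p
floor of heap: 0:q
completions by unplaced set U, small U first (add the entries for U minus each lowest piece of U):
  |U|=1: {5}:1  {6}:1
  |U|=2: {5,6}:2
  |U|=3: {3,5,6}:2  {4,5,6}:2
  |U|=4: {2,4,5,6}:2  {3,4,5,6}:4
  |U|=5: {2,3,4,5,6}:6
  start at 0(q): 6

6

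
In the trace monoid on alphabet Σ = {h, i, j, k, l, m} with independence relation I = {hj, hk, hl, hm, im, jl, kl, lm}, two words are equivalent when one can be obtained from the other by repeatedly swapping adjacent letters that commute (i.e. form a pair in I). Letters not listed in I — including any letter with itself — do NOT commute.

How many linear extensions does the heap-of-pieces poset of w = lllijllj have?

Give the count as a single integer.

6

piece 0:l — minimal
piece 1:l rests on {0:l}
piece 2:l rests on {1:l}
piece 3:i rests on {2:l}
piece 4:j rests on {3:i}
piece 5:l rests on {3:i}
piece 6:l rests on {5:l}
piece 7:j rests on {4:j}
minimal pieces: {0:l}
ways to finish when only these pieces remain (= sum over removing one remaining piece with nothing left below it):
  1 left: {6}→1  {7}→1
  2 left: {4,7}→1  {5,6}→1  {6,7}→2
  3 left: {4,6,7}→3  {5,6,7}→3
  4 left: {4,5,6,7}→6
  5 left: {3,4,5,6,7}→6
  6 left: {2,3,4,5,6,7}→6
  placing 0:l first → 6 extensions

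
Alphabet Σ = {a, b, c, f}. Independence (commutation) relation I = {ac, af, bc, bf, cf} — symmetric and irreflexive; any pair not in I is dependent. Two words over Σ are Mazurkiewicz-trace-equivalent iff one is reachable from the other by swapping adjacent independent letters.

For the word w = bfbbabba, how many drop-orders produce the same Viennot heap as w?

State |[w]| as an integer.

8

piece 0:b — minimal
piece 1:f — minimal
piece 2:b rests on {0:b}
piece 3:b rests on {2:b}
piece 4:a rests on {3:b}
piece 5:b rests on {4:a}
piece 6:b rests on {5:b}
piece 7:a rests on {6:b}
minimal pieces: {0:b, 1:f}
ways to finish when only these pieces remain (= sum over removing one remaining piece with nothing left below it):
  1 left: {1}→1  {7}→1
  2 left: {1,7}→2  {6,7}→1
  3 left: {1,6,7}→3  {5,6,7}→1
  4 left: {1,5,6,7}→4  {4,5,6,7}→1
  5 left: {1,4,5,6,7}→5  {3,4,5,6,7}→1
  6 left: {1,3,4,5,6,7}→6  {2,3,4,5,6,7}→1
  placing 0:b first → 7 extensions
  placing 1:f first → 1 extensions
total linear extensions = 8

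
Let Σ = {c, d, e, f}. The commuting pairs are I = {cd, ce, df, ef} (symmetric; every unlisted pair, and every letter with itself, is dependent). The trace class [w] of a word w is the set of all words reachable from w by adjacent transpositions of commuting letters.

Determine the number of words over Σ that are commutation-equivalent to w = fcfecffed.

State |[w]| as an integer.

#0=f has no predecessor
#1=c depends on [0:f]
#2=f depends on [1:c]
#3=e has no predecessor
#4=c depends on [2:f]
#5=f depends on [4:c]
#6=f depends on [5:f]
#7=e depends on [3:e]
#8=d depends on [7:e]
sources: [0:f, 3:e]
N(rest) = Σ N(rest − s) over sources s of rest; N(one piece) = 1:
  size 1 → [6]=1  [8]=1
  size 2 → [5,6]=1  [6,8]=2  [7,8]=1
  size 3 → [3,7,8]=1  [4,5,6]=1  [5,6,8]=3  [6,7,8]=3
  size 4 → [2,4,5,6]=1  [3,6,7,8]=4  [4,5,6,8]=4  [5,6,7,8]=6
  size 5 → [1,2,4,5,6]=1  [2,4,5,6,8]=5  [3,5,6,7,8]=10  [4,5,6,7,8]=10
  size 6 → [0,1,2,4,5,6]=1  [1,2,4,5,6,8]=6  [2,4,5,6,7,8]=15  [3,4,5,6,7,8]=20
  size 7 → [0,1,2,4,5,6,8]=7  [1,2,4,5,6,7,8]=21  [2,3,4,5,6,7,8]=35
  first=0(f) contributes 56
  first=3(e) contributes 28
|[w]| = 84

84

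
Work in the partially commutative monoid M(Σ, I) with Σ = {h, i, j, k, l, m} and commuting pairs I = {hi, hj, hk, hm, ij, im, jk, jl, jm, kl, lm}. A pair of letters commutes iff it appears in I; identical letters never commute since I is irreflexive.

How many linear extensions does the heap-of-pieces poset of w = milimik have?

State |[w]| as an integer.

15

0(m) covers ∅
1(i) covers ∅
2(l) covers 1:i
3(i) covers 2:l
4(m) covers 0:m
5(i) covers 3:i
6(k) covers 4:m, 5:i
floor of heap: 0:m, 1:i
completions by unplaced set U, small U first (add the entries for U minus each lowest piece of U):
  |U|=1: {6}:1
  |U|=2: {4,6}:1  {5,6}:1
  |U|=3: {0,4,6}:1  {3,5,6}:1  {4,5,6}:2
  |U|=4: {0,4,5,6}:3  {2,3,5,6}:1  {3,4,5,6}:3
  |U|=5: {0,3,4,5,6}:6  {1,2,3,5,6}:1  {2,3,4,5,6}:4
  start at 0(m): 5
  start at 1(i): 10
sum over floor = 15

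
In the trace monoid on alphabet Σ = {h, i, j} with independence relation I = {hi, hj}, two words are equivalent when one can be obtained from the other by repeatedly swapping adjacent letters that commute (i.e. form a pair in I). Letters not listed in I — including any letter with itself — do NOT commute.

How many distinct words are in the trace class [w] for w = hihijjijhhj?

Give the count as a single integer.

330

0(h) covers ∅
1(i) covers ∅
2(h) covers 0:h
3(i) covers 1:i
4(j) covers 3:i
5(j) covers 4:j
6(i) covers 5:j
7(j) covers 6:i
8(h) covers 2:h
9(h) covers 8:h
10(j) covers 7:j
floor of heap: 0:h, 1:i
completions by unplaced set U, small U first (add the entries for U minus each lowest piece of U):
  |U|=1: {9}:1  {10}:1
  |U|=2: {7,10}:1  {8,9}:1  {9,10}:2
  |U|=3: {2,8,9}:1  {6,7,10}:1  {7,9,10}:3  {8,9,10}:3
  |U|=4: {0,2,8,9}:1  {2,8,9,10}:4  {5,6,7,10}:1  {6,7,9,10}:4  {7,8,9,10}:6
  |U|=5: {0,2,8,9,10}:5  {2,7,8,9,10}:10  {4,5,6,7,10}:1  {5,6,7,9,10}:5  {6,7,8,9,10}:10
  |U|=6: {0,2,7,8,9,10}:15  {2,6,7,8,9,10}:20  {3,4,5,6,7,10}:1  {4,5,6,7,9,10}:6  {5,6,7,8,9,10}:15
  |U|=7: {0,2,6,7,8,9,10}:35  {1,3,4,5,6,7,10}:1  {2,5,6,7,8,9,10}:35  {3,4,5,6,7,9,10}:7  {4,5,6,7,8,9,10}:21
  |U|=8: {0,2,5,6,7,8,9,10}:70  {1,3,4,5,6,7,9,10}:8  {2,4,5,6,7,8,9,10}:56  {3,4,5,6,7,8,9,10}:28
  |U|=9: {0,2,4,5,6,7,8,9,10}:126  {1,3,4,5,6,7,8,9,10}:36  {2,3,4,5,6,7,8,9,10}:84
  start at 0(h): 120
  start at 1(i): 210
sum over floor = 330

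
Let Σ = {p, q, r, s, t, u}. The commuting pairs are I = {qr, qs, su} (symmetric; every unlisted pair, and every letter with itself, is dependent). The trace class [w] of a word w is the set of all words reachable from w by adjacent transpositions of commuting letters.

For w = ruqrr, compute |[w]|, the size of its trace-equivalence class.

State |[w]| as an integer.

3

drop 0:r onto floor
drop 1:u onto {0:r}
drop 2:q onto {1:u}
drop 3:r onto {1:u}
drop 4:r onto {3:r}
ground layer = {0:r}
drop-orders for the pieces not yet dropped (sum over which currently-grounded one goes next):
  1 to go: {2} 1  {4} 1
  2 to go: {2,4} 2  {3,4} 1
  3 to go: {2,3,4} 3
  if 0:r drops first: 3 orders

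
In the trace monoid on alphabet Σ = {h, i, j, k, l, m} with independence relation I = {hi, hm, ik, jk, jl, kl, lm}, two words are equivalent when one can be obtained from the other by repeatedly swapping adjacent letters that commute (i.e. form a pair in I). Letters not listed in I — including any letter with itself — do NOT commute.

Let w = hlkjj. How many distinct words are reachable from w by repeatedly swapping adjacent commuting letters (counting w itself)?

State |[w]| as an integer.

12

0(h) covers ∅
1(l) covers 0:h
2(k) covers 0:h
3(j) covers 0:h
4(j) covers 3:j
floor of heap: 0:h
completions by unplaced set U, small U first (add the entries for U minus each lowest piece of U):
  |U|=1: {1}:1  {2}:1  {4}:1
  |U|=2: {1,2}:2  {1,4}:2  {2,4}:2  {3,4}:1
  |U|=3: {1,2,4}:6  {1,3,4}:3  {2,3,4}:3
  start at 0(h): 12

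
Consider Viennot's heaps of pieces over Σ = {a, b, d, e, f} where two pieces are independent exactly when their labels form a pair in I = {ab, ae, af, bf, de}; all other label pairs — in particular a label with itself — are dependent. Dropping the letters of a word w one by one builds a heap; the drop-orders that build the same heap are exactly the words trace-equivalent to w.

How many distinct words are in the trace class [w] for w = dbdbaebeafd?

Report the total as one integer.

21

0(d) covers ∅
1(b) covers 0:d
2(d) covers 1:b
3(b) covers 2:d
4(a) covers 2:d
5(e) covers 3:b
6(b) covers 5:e
7(e) covers 6:b
8(a) covers 4:a
9(f) covers 7:e
10(d) covers 8:a, 9:f
floor of heap: 0:d
completions by unplaced set U, small U first (add the entries for U minus each lowest piece of U):
  |U|=1: {10}:1
  |U|=2: {8,10}:1  {9,10}:1
  |U|=3: {4,8,10}:1  {7,9,10}:1  {8,9,10}:2
  |U|=4: {4,8,9,10}:3  {6,7,9,10}:1  {7,8,9,10}:3
  |U|=5: {4,7,8,9,10}:6  {5,6,7,9,10}:1  {6,7,8,9,10}:4
  |U|=6: {3,5,6,7,9,10}:1  {4,6,7,8,9,10}:10  {5,6,7,8,9,10}:5
  |U|=7: {3,5,6,7,8,9,10}:6  {4,5,6,7,8,9,10}:15
  |U|=8: {3,4,5,6,7,8,9,10}:21
  |U|=9: {2,3,4,5,6,7,8,9,10}:21
  start at 0(d): 21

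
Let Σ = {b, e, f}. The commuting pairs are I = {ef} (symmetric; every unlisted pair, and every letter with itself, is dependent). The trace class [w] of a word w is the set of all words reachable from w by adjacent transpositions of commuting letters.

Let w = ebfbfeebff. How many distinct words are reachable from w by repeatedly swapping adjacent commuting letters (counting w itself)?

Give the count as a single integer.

3

#0=e has no predecessor
#1=b depends on [0:e]
#2=f depends on [1:b]
#3=b depends on [2:f]
#4=f depends on [3:b]
#5=e depends on [3:b]
#6=e depends on [5:e]
#7=b depends on [4:f, 6:e]
#8=f depends on [7:b]
#9=f depends on [8:f]
sources: [0:e]
N(rest) = Σ N(rest − s) over sources s of rest; N(one piece) = 1:
  size 1 → [9]=1
  size 2 → [8,9]=1
  size 3 → [7,8,9]=1
  size 4 → [4,7,8,9]=1  [6,7,8,9]=1
  size 5 → [4,6,7,8,9]=2  [5,6,7,8,9]=1
  size 6 → [4,5,6,7,8,9]=3
  size 7 → [3,4,5,6,7,8,9]=3
  size 8 → [2,3,4,5,6,7,8,9]=3
  first=0(e) contributes 3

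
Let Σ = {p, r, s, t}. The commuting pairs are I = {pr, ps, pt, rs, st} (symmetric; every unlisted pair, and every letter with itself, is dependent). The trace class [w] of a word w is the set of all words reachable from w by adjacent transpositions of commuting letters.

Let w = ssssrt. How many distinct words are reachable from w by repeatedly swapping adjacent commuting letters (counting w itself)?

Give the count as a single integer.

15

#0=s has no predecessor
#1=s depends on [0:s]
#2=s depends on [1:s]
#3=s depends on [2:s]
#4=r has no predecessor
#5=t depends on [4:r]
sources: [0:s, 4:r]
N(rest) = Σ N(rest − s) over sources s of rest; N(one piece) = 1:
  size 1 → [3]=1  [5]=1
  size 2 → [2,3]=1  [3,5]=2  [4,5]=1
  size 3 → [1,2,3]=1  [2,3,5]=3  [3,4,5]=3
  size 4 → [0,1,2,3]=1  [1,2,3,5]=4  [2,3,4,5]=6
  first=0(s) contributes 10
  first=4(r) contributes 5
|[w]| = 15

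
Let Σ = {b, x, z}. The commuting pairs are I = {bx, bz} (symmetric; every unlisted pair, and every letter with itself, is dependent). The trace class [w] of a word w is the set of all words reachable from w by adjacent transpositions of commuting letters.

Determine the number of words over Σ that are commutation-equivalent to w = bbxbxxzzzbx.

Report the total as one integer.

#0=b has no predecessor
#1=b depends on [0:b]
#2=x has no predecessor
#3=b depends on [1:b]
#4=x depends on [2:x]
#5=x depends on [4:x]
#6=z depends on [5:x]
#7=z depends on [6:z]
#8=z depends on [7:z]
#9=b depends on [3:b]
#10=x depends on [8:z]
sources: [0:b, 2:x]
N(rest) = Σ N(rest − s) over sources s of rest; N(one piece) = 1:
  size 1 → [9]=1  [10]=1
  size 2 → [3,9]=1  [8,10]=1  [9,10]=2
  size 3 → [1,3,9]=1  [3,9,10]=3  [7,8,10]=1  [8,9,10]=3
  size 4 → [0,1,3,9]=1  [1,3,9,10]=4  [3,8,9,10]=6  [6,7,8,10]=1  [7,8,9,10]=4
  size 5 → [0,1,3,9,10]=5  [1,3,8,9,10]=10  [3,7,8,9,10]=10  [5,6,7,8,10]=1  [6,7,8,9,10]=5
  size 6 → [0,1,3,8,9,10]=15  [1,3,7,8,9,10]=20  [3,6,7,8,9,10]=15  [4,5,6,7,8,10]=1  [5,6,7,8,9,10]=6
  size 7 → [0,1,3,7,8,9,10]=35  [1,3,6,7,8,9,10]=35  [2,4,5,6,7,8,10]=1  [3,5,6,7,8,9,10]=21  [4,5,6,7,8,9,10]=7
  size 8 → [0,1,3,6,7,8,9,10]=70  [1,3,5,6,7,8,9,10]=56  [2,4,5,6,7,8,9,10]=8  [3,4,5,6,7,8,9,10]=28
  size 9 → [0,1,3,5,6,7,8,9,10]=126  [1,3,4,5,6,7,8,9,10]=84  [2,3,4,5,6,7,8,9,10]=36
  first=0(b) contributes 120
  first=2(x) contributes 210
|[w]| = 330

330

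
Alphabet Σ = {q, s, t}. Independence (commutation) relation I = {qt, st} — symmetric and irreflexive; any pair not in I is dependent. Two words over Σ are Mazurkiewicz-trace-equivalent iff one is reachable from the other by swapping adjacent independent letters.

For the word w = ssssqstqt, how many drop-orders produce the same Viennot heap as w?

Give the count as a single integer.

0(s) covers ∅
1(s) covers 0:s
2(s) covers 1:s
3(s) covers 2:s
4(q) covers 3:s
5(s) covers 4:q
6(t) covers ∅
7(q) covers 5:s
8(t) covers 6:t
floor of heap: 0:s, 6:t
completions by unplaced set U, small U first (add the entries for U minus each lowest piece of U):
  |U|=1: {7}:1  {8}:1
  |U|=2: {5,7}:1  {6,8}:1  {7,8}:2
  |U|=3: {4,5,7}:1  {5,7,8}:3  {6,7,8}:3
  |U|=4: {3,4,5,7}:1  {4,5,7,8}:4  {5,6,7,8}:6
  |U|=5: {2,3,4,5,7}:1  {3,4,5,7,8}:5  {4,5,6,7,8}:10
  |U|=6: {1,2,3,4,5,7}:1  {2,3,4,5,7,8}:6  {3,4,5,6,7,8}:15
  |U|=7: {0,1,2,3,4,5,7}:1  {1,2,3,4,5,7,8}:7  {2,3,4,5,6,7,8}:21
  start at 0(s): 28
  start at 6(t): 8
sum over floor = 36

36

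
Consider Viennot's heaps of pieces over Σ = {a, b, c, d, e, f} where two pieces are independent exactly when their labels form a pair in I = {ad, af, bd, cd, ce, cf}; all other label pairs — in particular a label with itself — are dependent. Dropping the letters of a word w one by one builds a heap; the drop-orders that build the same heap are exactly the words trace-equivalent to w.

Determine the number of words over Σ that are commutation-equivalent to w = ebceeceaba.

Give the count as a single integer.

0(e) covers ∅
1(b) covers 0:e
2(c) covers 1:b
3(e) covers 1:b
4(e) covers 3:e
5(c) covers 2:c
6(e) covers 4:e
7(a) covers 5:c, 6:e
8(b) covers 7:a
9(a) covers 8:b
floor of heap: 0:e
completions by unplaced set U, small U first (add the entries for U minus each lowest piece of U):
  |U|=1: {9}:1
  |U|=2: {8,9}:1
  |U|=3: {7,8,9}:1
  |U|=4: {5,7,8,9}:1  {6,7,8,9}:1
  |U|=5: {2,5,7,8,9}:1  {4,6,7,8,9}:1  {5,6,7,8,9}:2
  |U|=6: {2,5,6,7,8,9}:3  {3,4,6,7,8,9}:1  {4,5,6,7,8,9}:3
  |U|=7: {2,4,5,6,7,8,9}:6  {3,4,5,6,7,8,9}:4
  |U|=8: {2,3,4,5,6,7,8,9}:10
  start at 0(e): 10

10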